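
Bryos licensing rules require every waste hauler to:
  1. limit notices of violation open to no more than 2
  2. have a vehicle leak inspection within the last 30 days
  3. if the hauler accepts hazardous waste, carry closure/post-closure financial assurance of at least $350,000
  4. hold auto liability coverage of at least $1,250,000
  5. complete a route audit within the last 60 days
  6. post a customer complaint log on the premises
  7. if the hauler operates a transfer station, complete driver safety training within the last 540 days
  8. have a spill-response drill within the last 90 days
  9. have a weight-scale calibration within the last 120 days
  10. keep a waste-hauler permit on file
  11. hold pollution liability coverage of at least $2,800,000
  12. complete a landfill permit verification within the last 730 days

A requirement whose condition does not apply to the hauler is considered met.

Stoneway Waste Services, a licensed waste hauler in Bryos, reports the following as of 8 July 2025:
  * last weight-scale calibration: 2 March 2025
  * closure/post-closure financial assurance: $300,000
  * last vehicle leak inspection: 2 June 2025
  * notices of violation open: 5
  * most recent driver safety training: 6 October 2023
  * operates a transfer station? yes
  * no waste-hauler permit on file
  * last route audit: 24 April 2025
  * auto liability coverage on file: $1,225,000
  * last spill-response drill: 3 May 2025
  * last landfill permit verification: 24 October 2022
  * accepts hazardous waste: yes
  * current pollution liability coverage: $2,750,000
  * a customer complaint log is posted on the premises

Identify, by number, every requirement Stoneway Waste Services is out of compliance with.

1, 2, 3, 4, 5, 7, 9, 10, 11, 12

1. notices of violation open 5 > 2 → not met
2. vehicle leak inspection 36 days ago vs limit 30 → not met
3. condition 'accepts hazardous waste' holds; closure/post-closure financial assurance $300,000 < $350,000 → not met
4. auto liability coverage $1,225,000 < $1,250,000 → not met
5. route audit 75 days ago vs limit 60 → not met
6. customer complaint log present → met
7. condition 'operates a transfer station' holds; driver safety training 641 days ago vs limit 540 → not met
8. spill-response drill 66 days ago vs limit 90 → met
9. weight-scale calibration 128 days ago vs limit 120 → not met
10. waste-hauler permit absent → not met
11. pollution liability coverage $2,750,000 < $2,800,000 → not met
12. landfill permit verification 988 days ago vs limit 730 → not met
Not met: 1, 2, 3, 4, 5, 7, 9, 10, 11, 12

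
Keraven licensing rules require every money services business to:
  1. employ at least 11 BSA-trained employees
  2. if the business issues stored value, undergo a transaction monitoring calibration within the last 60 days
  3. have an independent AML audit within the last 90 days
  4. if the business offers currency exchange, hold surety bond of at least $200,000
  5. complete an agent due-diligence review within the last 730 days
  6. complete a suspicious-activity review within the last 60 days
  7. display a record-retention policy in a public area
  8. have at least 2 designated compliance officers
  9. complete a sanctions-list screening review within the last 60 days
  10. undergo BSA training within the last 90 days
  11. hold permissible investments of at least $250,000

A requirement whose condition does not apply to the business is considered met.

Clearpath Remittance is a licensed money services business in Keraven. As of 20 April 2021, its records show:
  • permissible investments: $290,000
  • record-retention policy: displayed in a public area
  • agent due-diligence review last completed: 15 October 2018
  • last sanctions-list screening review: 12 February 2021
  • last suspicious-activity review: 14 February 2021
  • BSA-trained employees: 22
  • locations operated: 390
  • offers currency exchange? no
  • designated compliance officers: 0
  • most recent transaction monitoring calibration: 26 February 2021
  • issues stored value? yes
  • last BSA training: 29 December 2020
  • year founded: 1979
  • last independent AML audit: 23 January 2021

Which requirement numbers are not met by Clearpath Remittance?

1. BSA-trained employees 22 ≥ 11 → met
2. condition 'issues stored value' holds; transaction monitoring calibration 53 days ago vs limit 60 → met
3. independent AML audit 87 days ago vs limit 90 → met
4. condition 'offers currency exchange' does not hold → requirement n/a → met
5. agent due-diligence review 918 days ago vs limit 730 → not met
6. suspicious-activity review 65 days ago vs limit 60 → not met
7. record-retention policy present → met
8. designated compliance officers 0 < 2 → not met
9. sanctions-list screening review 67 days ago vs limit 60 → not met
10. BSA training 112 days ago vs limit 90 → not met
11. permissible investments $290,000 ≥ $250,000 → met
Not met: 5, 6, 8, 9, 10

5, 6, 8, 9, 10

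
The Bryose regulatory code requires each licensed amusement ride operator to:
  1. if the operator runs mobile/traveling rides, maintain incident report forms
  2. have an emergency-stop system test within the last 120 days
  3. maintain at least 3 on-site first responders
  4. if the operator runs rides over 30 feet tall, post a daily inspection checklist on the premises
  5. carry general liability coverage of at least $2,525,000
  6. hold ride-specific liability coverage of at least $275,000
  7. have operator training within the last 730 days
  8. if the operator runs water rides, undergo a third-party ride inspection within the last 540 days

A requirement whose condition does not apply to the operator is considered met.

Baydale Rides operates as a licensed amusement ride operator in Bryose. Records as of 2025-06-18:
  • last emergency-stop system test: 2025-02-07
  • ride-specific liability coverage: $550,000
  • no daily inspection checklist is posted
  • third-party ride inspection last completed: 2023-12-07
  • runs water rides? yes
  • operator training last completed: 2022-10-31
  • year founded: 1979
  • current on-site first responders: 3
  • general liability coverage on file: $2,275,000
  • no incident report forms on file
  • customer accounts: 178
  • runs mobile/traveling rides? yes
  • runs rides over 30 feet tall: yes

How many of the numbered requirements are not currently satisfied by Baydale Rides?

1. condition 'runs mobile/traveling rides' holds; incident report forms absent → not met
2. emergency-stop system test 131 days ago vs limit 120 → not met
3. on-site first responders 3 ≥ 3 → met
4. condition 'runs rides over 30 feet tall' holds; daily inspection checklist absent → not met
5. general liability coverage $2,275,000 < $2,525,000 → not met
6. ride-specific liability coverage $550,000 ≥ $275,000 → met
7. operator training 961 days ago vs limit 730 → not met
8. condition 'runs water rides' holds; third-party ride inspection 559 days ago vs limit 540 → not met
Not met: 6 of 8

6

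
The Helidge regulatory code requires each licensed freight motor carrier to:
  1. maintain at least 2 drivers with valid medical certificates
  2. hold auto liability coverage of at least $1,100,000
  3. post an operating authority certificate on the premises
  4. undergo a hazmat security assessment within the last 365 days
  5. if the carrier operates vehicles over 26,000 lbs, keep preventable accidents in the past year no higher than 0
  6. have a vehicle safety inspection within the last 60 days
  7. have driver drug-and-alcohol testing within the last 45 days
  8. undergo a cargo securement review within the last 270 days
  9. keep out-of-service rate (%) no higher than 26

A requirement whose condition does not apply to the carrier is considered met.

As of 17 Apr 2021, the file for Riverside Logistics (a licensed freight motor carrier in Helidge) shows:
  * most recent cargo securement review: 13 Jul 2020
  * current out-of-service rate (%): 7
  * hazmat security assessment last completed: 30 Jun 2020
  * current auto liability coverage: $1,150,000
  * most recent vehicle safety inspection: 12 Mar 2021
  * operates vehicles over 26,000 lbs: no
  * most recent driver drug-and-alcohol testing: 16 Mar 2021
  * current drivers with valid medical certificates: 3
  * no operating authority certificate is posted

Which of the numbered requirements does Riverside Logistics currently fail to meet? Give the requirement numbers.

1. drivers with valid medical certificates 3 ≥ 2 → met
2. auto liability coverage $1,150,000 ≥ $1,100,000 → met
3. operating authority certificate absent → not met
4. hazmat security assessment 291 days ago vs limit 365 → met
5. condition 'operates vehicles over 26,000 lbs' does not hold → requirement n/a → met
6. vehicle safety inspection 36 days ago vs limit 60 → met
7. driver drug-and-alcohol testing 32 days ago vs limit 45 → met
8. cargo securement review 278 days ago vs limit 270 → not met
9. out-of-service rate (%) 7 ≤ 26 → met
Not met: 3, 8

3, 8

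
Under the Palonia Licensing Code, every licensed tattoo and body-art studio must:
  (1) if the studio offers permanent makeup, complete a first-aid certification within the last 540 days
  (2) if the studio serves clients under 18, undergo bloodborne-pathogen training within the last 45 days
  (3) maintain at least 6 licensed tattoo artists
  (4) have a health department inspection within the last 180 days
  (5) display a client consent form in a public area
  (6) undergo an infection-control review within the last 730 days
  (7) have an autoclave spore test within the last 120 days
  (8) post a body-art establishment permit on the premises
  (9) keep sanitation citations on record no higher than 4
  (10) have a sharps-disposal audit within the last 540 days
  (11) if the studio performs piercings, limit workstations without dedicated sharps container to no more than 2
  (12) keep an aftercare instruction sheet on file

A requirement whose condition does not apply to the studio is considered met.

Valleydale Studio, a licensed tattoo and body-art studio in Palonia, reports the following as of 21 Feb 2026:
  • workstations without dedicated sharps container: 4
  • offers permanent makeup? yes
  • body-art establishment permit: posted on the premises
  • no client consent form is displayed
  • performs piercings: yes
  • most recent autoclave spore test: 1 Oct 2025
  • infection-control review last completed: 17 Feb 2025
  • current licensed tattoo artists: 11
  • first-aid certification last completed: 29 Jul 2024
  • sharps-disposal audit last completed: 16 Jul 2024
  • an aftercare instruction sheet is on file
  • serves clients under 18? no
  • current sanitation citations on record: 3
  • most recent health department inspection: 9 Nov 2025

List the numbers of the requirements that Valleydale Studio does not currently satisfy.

1. condition 'offers permanent makeup' holds; first-aid certification 572 days ago vs limit 540 → not met
2. condition 'serves clients under 18' does not hold → requirement n/a → met
3. licensed tattoo artists 11 ≥ 6 → met
4. health department inspection 104 days ago vs limit 180 → met
5. client consent form absent → not met
6. infection-control review 369 days ago vs limit 730 → met
7. autoclave spore test 143 days ago vs limit 120 → not met
8. body-art establishment permit present → met
9. sanitation citations on record 3 ≤ 4 → met
10. sharps-disposal audit 585 days ago vs limit 540 → not met
11. condition 'performs piercings' holds; workstations without dedicated sharps container 4 > 2 → not met
12. aftercare instruction sheet present → met
Not met: 1, 5, 7, 10, 11

1, 5, 7, 10, 11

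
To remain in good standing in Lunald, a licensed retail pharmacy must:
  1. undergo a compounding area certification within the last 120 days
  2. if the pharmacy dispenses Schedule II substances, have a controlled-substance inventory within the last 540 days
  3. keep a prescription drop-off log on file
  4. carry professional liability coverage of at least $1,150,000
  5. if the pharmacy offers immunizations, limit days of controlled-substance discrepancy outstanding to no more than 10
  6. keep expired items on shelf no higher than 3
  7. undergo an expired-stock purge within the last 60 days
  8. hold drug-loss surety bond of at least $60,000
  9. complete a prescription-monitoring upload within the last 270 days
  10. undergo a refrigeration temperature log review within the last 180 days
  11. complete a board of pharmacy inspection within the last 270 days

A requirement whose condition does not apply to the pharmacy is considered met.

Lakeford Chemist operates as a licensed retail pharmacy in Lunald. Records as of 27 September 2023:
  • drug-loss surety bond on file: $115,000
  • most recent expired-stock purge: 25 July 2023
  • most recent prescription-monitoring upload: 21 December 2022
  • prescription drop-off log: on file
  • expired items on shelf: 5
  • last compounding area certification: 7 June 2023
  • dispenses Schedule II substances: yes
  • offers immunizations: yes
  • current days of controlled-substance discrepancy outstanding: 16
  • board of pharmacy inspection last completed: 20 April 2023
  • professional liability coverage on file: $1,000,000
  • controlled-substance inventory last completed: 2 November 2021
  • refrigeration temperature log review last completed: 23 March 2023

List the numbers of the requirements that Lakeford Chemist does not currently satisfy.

1. compounding area certification 112 days ago vs limit 120 → met
2. condition 'dispenses Schedule II substances' holds; controlled-substance inventory 694 days ago vs limit 540 → not met
3. prescription drop-off log present → met
4. professional liability coverage $1,000,000 < $1,150,000 → not met
5. condition 'offers immunizations' holds; days of controlled-substance discrepancy outstanding 16 > 10 → not met
6. expired items on shelf 5 > 3 → not met
7. expired-stock purge 64 days ago vs limit 60 → not met
8. drug-loss surety bond $115,000 ≥ $60,000 → met
9. prescription-monitoring upload 280 days ago vs limit 270 → not met
10. refrigeration temperature log review 188 days ago vs limit 180 → not met
11. board of pharmacy inspection 160 days ago vs limit 270 → met
Not met: 2, 4, 5, 6, 7, 9, 10

2, 4, 5, 6, 7, 9, 10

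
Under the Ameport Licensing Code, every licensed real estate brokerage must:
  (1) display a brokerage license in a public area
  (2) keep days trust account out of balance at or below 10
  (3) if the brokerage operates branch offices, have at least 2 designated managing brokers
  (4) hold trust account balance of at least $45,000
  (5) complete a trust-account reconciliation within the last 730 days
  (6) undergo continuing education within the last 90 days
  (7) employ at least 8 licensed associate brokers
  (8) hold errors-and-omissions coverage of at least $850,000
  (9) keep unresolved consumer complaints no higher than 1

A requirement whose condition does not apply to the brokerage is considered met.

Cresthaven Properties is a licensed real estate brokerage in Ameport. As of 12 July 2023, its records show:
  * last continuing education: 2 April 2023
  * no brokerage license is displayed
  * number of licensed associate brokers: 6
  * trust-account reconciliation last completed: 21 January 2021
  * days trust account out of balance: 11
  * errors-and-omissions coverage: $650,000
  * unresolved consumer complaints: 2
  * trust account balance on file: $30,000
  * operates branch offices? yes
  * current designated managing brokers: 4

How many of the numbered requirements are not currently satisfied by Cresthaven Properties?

8

1. brokerage license absent → not met
2. days trust account out of balance 11 > 10 → not met
3. condition 'operates branch offices' holds; designated managing brokers 4 ≥ 2 → met
4. trust account balance $30,000 < $45,000 → not met
5. trust-account reconciliation 902 days ago vs limit 730 → not met
6. continuing education 101 days ago vs limit 90 → not met
7. licensed associate brokers 6 < 8 → not met
8. errors-and-omissions coverage $650,000 < $850,000 → not met
9. unresolved consumer complaints 2 > 1 → not met
Not met: 8 of 9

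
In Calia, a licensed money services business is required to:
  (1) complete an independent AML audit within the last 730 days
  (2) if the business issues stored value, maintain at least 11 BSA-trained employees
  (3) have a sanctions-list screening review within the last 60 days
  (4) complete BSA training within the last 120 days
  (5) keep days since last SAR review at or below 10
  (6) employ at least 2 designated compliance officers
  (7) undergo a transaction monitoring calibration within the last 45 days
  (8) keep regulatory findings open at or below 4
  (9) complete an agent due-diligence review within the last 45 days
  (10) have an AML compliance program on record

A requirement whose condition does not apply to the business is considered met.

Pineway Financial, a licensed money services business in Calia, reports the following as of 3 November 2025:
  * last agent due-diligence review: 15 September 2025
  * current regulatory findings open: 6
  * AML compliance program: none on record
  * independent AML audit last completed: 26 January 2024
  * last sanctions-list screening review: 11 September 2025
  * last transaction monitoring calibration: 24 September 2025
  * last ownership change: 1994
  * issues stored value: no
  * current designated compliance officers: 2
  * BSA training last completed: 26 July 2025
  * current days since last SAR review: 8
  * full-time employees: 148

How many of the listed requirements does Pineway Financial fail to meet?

3

1. independent AML audit 647 days ago vs limit 730 → met
2. condition 'issues stored value' does not hold → requirement n/a → met
3. sanctions-list screening review 53 days ago vs limit 60 → met
4. BSA training 100 days ago vs limit 120 → met
5. days since last SAR review 8 ≤ 10 → met
6. designated compliance officers 2 ≥ 2 → met
7. transaction monitoring calibration 40 days ago vs limit 45 → met
8. regulatory findings open 6 > 4 → not met
9. agent due-diligence review 49 days ago vs limit 45 → not met
10. AML compliance program absent → not met
Not met: 3 of 10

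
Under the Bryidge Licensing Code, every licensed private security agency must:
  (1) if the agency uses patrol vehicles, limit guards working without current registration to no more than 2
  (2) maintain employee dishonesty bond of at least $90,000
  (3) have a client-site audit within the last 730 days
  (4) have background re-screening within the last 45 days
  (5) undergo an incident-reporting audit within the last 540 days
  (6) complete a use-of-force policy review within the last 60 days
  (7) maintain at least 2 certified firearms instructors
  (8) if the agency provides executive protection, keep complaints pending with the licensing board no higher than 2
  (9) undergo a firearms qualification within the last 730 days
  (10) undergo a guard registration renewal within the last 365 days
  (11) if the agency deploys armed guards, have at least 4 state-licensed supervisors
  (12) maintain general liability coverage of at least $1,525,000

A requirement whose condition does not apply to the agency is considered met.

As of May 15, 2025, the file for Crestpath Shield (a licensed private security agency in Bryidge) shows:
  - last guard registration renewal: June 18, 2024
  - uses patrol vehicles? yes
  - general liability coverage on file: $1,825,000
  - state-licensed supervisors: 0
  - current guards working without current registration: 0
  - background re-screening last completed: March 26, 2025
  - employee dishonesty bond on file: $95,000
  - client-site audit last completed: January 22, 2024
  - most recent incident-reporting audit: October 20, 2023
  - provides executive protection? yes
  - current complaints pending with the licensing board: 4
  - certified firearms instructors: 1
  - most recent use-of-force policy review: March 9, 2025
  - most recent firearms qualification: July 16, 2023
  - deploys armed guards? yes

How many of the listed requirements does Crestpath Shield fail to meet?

6

1. condition 'uses patrol vehicles' holds; guards working without current registration 0 ≤ 2 → met
2. employee dishonesty bond $95,000 ≥ $90,000 → met
3. client-site audit 479 days ago vs limit 730 → met
4. background re-screening 50 days ago vs limit 45 → not met
5. incident-reporting audit 573 days ago vs limit 540 → not met
6. use-of-force policy review 67 days ago vs limit 60 → not met
7. certified firearms instructors 1 < 2 → not met
8. condition 'provides executive protection' holds; complaints pending with the licensing board 4 > 2 → not met
9. firearms qualification 669 days ago vs limit 730 → met
10. guard registration renewal 331 days ago vs limit 365 → met
11. condition 'deploys armed guards' holds; state-licensed supervisors 0 < 4 → not met
12. general liability coverage $1,825,000 ≥ $1,525,000 → met
Not met: 6 of 12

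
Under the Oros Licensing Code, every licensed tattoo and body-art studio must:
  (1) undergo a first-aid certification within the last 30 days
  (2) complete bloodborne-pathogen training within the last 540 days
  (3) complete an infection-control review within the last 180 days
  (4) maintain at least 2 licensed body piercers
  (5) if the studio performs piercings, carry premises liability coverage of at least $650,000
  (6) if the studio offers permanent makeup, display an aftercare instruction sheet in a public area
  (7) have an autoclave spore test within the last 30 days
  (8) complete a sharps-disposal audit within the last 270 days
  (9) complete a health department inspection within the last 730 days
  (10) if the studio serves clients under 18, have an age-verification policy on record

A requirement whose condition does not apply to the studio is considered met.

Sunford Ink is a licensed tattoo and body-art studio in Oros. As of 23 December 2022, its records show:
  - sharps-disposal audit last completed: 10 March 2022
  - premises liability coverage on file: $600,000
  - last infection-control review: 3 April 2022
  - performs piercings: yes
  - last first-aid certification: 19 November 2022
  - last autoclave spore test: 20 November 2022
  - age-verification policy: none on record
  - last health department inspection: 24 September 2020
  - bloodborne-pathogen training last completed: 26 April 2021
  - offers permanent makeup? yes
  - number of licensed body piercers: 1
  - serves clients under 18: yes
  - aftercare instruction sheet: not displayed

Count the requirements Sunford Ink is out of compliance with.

1. first-aid certification 34 days ago vs limit 30 → not met
2. bloodborne-pathogen training 606 days ago vs limit 540 → not met
3. infection-control review 264 days ago vs limit 180 → not met
4. licensed body piercers 1 < 2 → not met
5. condition 'performs piercings' holds; premises liability coverage $600,000 < $650,000 → not met
6. condition 'offers permanent makeup' holds; aftercare instruction sheet absent → not met
7. autoclave spore test 33 days ago vs limit 30 → not met
8. sharps-disposal audit 288 days ago vs limit 270 → not met
9. health department inspection 820 days ago vs limit 730 → not met
10. condition 'serves clients under 18' holds; age-verification policy absent → not met
Not met: 10 of 10

10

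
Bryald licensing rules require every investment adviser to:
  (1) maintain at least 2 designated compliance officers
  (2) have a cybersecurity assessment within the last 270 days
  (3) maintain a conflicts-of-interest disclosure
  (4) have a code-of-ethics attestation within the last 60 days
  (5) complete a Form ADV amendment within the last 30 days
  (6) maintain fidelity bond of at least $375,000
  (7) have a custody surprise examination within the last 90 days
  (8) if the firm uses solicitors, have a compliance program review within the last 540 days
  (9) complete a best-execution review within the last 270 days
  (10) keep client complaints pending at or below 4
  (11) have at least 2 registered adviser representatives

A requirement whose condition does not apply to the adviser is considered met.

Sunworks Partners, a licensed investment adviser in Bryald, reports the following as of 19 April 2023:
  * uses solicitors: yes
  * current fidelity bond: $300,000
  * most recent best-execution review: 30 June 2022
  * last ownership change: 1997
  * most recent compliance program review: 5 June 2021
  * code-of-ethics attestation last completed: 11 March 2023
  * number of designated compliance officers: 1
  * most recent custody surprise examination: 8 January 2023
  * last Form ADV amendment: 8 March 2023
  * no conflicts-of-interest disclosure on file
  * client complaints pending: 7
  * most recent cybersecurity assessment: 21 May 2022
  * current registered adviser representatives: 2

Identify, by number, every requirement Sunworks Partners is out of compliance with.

1. designated compliance officers 1 < 2 → not met
2. cybersecurity assessment 333 days ago vs limit 270 → not met
3. conflicts-of-interest disclosure absent → not met
4. code-of-ethics attestation 39 days ago vs limit 60 → met
5. Form ADV amendment 42 days ago vs limit 30 → not met
6. fidelity bond $300,000 < $375,000 → not met
7. custody surprise examination 101 days ago vs limit 90 → not met
8. condition 'uses solicitors' holds; compliance program review 683 days ago vs limit 540 → not met
9. best-execution review 293 days ago vs limit 270 → not met
10. client complaints pending 7 > 4 → not met
11. registered adviser representatives 2 ≥ 2 → met
Not met: 1, 2, 3, 5, 6, 7, 8, 9, 10

1, 2, 3, 5, 6, 7, 8, 9, 10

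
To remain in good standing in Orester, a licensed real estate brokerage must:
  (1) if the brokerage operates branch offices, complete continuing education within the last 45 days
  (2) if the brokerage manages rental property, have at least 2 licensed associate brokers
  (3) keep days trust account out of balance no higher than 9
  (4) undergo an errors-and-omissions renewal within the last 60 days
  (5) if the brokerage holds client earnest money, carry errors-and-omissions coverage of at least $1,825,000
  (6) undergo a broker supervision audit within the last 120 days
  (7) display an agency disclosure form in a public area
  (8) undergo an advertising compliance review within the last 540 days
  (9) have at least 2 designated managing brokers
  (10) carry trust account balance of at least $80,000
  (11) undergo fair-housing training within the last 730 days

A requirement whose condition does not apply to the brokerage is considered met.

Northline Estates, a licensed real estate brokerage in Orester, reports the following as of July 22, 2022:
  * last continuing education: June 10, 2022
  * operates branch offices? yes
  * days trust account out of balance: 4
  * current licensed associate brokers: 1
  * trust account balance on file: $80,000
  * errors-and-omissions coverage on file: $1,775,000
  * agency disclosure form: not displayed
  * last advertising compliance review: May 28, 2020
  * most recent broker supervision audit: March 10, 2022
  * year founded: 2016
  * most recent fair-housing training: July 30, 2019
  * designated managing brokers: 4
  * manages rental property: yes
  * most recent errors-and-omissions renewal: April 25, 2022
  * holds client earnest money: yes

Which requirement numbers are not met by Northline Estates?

1. condition 'operates branch offices' holds; continuing education 42 days ago vs limit 45 → met
2. condition 'manages rental property' holds; licensed associate brokers 1 < 2 → not met
3. days trust account out of balance 4 ≤ 9 → met
4. errors-and-omissions renewal 88 days ago vs limit 60 → not met
5. condition 'holds client earnest money' holds; errors-and-omissions coverage $1,775,000 < $1,825,000 → not met
6. broker supervision audit 134 days ago vs limit 120 → not met
7. agency disclosure form absent → not met
8. advertising compliance review 785 days ago vs limit 540 → not met
9. designated managing brokers 4 ≥ 2 → met
10. trust account balance $80,000 ≥ $80,000 → met
11. fair-housing training 1088 days ago vs limit 730 → not met
Not met: 2, 4, 5, 6, 7, 8, 11

2, 4, 5, 6, 7, 8, 11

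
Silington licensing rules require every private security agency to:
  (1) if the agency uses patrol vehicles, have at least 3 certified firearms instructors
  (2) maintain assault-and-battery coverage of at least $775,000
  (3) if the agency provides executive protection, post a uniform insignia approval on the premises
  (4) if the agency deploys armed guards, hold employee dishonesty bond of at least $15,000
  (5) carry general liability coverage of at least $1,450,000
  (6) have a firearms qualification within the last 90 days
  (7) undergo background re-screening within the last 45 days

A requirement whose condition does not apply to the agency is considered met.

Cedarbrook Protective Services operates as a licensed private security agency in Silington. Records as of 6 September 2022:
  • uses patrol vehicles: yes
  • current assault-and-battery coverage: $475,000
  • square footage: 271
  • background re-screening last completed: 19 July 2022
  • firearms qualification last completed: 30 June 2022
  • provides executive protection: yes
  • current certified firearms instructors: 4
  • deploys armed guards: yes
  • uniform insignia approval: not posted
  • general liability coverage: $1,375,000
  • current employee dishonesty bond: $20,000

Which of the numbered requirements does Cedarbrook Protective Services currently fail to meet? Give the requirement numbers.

2, 3, 5, 7

1. condition 'uses patrol vehicles' holds; certified firearms instructors 4 ≥ 3 → met
2. assault-and-battery coverage $475,000 < $775,000 → not met
3. condition 'provides executive protection' holds; uniform insignia approval absent → not met
4. condition 'deploys armed guards' holds; employee dishonesty bond $20,000 ≥ $15,000 → met
5. general liability coverage $1,375,000 < $1,450,000 → not met
6. firearms qualification 68 days ago vs limit 90 → met
7. background re-screening 49 days ago vs limit 45 → not met
Not met: 2, 3, 5, 7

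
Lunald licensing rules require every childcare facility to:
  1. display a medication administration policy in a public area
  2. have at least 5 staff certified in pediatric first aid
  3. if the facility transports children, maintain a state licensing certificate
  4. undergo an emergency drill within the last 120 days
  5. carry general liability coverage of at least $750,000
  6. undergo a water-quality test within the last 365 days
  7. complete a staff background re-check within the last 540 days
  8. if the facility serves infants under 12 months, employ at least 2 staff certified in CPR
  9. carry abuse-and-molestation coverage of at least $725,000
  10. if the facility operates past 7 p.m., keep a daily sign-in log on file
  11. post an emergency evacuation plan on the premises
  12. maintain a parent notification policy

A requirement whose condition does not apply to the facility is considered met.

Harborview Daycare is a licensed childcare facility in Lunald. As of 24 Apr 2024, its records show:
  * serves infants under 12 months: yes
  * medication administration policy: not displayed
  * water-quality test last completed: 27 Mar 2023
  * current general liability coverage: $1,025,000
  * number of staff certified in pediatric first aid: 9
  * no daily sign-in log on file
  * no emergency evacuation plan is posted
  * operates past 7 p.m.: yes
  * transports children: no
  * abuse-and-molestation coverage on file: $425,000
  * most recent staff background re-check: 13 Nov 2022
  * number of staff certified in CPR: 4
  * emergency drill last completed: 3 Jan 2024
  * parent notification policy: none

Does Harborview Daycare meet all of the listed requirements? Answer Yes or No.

1. medication administration policy absent → not met
2. staff certified in pediatric first aid 9 ≥ 5 → met
3. condition 'transports children' does not hold → requirement n/a → met
4. emergency drill 112 days ago vs limit 120 → met
5. general liability coverage $1,025,000 ≥ $750,000 → met
6. water-quality test 394 days ago vs limit 365 → not met
7. staff background re-check 528 days ago vs limit 540 → met
8. condition 'serves infants under 12 months' holds; staff certified in CPR 4 ≥ 2 → met
9. abuse-and-molestation coverage $425,000 < $725,000 → not met
10. condition 'operates past 7 p.m.' holds; daily sign-in log absent → not met
11. emergency evacuation plan absent → not met
12. parent notification policy absent → not met
Not met: 1, 6, 9, 10, 11, 12

No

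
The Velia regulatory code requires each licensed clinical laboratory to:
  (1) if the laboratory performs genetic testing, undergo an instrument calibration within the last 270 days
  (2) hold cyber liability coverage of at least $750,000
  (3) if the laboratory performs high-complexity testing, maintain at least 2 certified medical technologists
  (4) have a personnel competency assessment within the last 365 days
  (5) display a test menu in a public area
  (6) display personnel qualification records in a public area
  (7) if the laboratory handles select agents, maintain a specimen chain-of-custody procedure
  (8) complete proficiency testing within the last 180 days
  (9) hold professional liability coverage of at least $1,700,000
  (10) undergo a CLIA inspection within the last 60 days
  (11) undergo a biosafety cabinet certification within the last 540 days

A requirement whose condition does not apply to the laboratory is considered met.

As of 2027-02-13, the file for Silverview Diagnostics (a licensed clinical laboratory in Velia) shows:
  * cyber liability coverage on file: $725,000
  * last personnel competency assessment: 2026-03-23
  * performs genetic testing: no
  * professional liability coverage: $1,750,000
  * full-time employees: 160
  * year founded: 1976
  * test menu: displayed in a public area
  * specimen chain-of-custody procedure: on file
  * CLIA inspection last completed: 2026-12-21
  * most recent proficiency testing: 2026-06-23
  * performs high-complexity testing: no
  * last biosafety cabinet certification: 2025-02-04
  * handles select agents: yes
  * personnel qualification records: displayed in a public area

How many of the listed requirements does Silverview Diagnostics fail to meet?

3

1. condition 'performs genetic testing' does not hold → requirement n/a → met
2. cyber liability coverage $725,000 < $750,000 → not met
3. condition 'performs high-complexity testing' does not hold → requirement n/a → met
4. personnel competency assessment 327 days ago vs limit 365 → met
5. test menu present → met
6. personnel qualification records present → met
7. condition 'handles select agents' holds; specimen chain-of-custody procedure present → met
8. proficiency testing 235 days ago vs limit 180 → not met
9. professional liability coverage $1,750,000 ≥ $1,700,000 → met
10. CLIA inspection 54 days ago vs limit 60 → met
11. biosafety cabinet certification 739 days ago vs limit 540 → not met
Not met: 3 of 11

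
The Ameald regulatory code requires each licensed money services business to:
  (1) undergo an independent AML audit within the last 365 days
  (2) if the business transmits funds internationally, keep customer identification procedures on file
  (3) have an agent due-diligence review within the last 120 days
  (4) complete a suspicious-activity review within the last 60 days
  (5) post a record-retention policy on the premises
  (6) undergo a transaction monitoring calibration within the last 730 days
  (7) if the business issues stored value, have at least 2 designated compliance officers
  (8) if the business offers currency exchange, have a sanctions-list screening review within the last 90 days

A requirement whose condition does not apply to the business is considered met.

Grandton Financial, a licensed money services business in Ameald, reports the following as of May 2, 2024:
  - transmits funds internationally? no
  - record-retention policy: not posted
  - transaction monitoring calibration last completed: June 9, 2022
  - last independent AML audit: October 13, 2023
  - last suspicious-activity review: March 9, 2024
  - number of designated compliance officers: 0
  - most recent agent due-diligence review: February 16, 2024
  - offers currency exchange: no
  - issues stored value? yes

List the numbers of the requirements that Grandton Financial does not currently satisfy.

1. independent AML audit 202 days ago vs limit 365 → met
2. condition 'transmits funds internationally' does not hold → requirement n/a → met
3. agent due-diligence review 76 days ago vs limit 120 → met
4. suspicious-activity review 54 days ago vs limit 60 → met
5. record-retention policy absent → not met
6. transaction monitoring calibration 693 days ago vs limit 730 → met
7. condition 'issues stored value' holds; designated compliance officers 0 < 2 → not met
8. condition 'offers currency exchange' does not hold → requirement n/a → met
Not met: 5, 7

5, 7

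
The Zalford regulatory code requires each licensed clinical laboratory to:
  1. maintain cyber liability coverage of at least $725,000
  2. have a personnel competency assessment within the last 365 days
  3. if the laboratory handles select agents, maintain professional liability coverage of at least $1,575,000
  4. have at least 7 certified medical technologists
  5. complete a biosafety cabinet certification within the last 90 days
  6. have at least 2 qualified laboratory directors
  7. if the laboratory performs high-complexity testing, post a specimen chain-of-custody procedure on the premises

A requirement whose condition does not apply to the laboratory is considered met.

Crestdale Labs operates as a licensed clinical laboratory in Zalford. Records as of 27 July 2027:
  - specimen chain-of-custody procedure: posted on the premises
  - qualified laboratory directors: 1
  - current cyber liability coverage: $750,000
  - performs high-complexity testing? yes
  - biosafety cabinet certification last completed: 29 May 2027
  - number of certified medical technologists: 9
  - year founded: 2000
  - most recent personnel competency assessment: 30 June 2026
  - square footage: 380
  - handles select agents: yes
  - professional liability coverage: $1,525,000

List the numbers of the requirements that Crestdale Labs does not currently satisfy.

2, 3, 6

1. cyber liability coverage $750,000 ≥ $725,000 → met
2. personnel competency assessment 392 days ago vs limit 365 → not met
3. condition 'handles select agents' holds; professional liability coverage $1,525,000 < $1,575,000 → not met
4. certified medical technologists 9 ≥ 7 → met
5. biosafety cabinet certification 59 days ago vs limit 90 → met
6. qualified laboratory directors 1 < 2 → not met
7. condition 'performs high-complexity testing' holds; specimen chain-of-custody procedure present → met
Not met: 2, 3, 6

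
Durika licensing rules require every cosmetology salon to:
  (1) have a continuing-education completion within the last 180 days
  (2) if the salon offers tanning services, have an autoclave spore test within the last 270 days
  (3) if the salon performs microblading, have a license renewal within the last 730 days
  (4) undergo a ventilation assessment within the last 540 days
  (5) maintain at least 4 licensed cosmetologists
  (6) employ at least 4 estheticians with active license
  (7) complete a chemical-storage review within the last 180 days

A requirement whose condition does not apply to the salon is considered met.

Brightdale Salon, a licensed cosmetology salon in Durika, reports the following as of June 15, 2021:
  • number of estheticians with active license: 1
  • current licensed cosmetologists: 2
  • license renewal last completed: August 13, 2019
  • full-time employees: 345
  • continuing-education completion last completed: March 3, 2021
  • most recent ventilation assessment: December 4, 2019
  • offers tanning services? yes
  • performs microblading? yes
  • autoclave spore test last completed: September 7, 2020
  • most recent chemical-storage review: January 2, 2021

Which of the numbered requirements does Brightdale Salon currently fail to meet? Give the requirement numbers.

2, 4, 5, 6

1. continuing-education completion 104 days ago vs limit 180 → met
2. condition 'offers tanning services' holds; autoclave spore test 281 days ago vs limit 270 → not met
3. condition 'performs microblading' holds; license renewal 672 days ago vs limit 730 → met
4. ventilation assessment 559 days ago vs limit 540 → not met
5. licensed cosmetologists 2 < 4 → not met
6. estheticians with active license 1 < 4 → not met
7. chemical-storage review 164 days ago vs limit 180 → met
Not met: 2, 4, 5, 6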